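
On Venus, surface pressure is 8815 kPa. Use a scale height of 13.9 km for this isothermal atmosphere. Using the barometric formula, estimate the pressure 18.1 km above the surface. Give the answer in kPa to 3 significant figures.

Barometric formula: P = P₀ exp(−z/H).
z/H = 18100/13900 = 1.3022; exp(−1.3022) = 0.27193.
P = 8815 × 0.27193 = 2397.1 kPa.

P ≈ 2400 kPa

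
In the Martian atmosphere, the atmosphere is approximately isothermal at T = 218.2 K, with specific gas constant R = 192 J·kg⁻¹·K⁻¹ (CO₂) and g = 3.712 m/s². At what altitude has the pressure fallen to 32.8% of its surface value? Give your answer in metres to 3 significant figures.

Scale height: H = RT/g = 192 × 218.2 / 3.712 = 11286 m.
Set P/P₀ = exp(−z/H) = 0.328, so z = −H ln(0.328).
−ln(0.328) = 1.1147; z = 11286 × 1.1147 = 12581 m.

z ≈ 12600 m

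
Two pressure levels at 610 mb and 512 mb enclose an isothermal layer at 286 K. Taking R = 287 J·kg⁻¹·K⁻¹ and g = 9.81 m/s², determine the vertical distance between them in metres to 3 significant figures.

Δz ≈ 1470 m

Hypsometric equation: Δz = (R T̄/g) ln(P₁/P₂).
R T̄/g = 287 × 286 / 9.81 = 8367.2 m.
ln(610/512) = ln(1.1914) = 0.17513.
Δz = 8367.2 × 0.17513 = 1465.3 m.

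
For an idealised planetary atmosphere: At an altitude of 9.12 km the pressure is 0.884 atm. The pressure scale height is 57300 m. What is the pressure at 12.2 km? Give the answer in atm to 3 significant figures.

P ≈ 0.838 atm

Between two levels, P₂ = P₁ exp(−Δz/H) with Δz = z₂ − z₁.
Δz = 12200 − 9120.0 = 3080.0 m; Δz/H = 3080.0/57300 = 0.053752.
P₂ = 0.884 × exp(−0.053752) = 0.884 × 0.94767 = 0.83774 atm.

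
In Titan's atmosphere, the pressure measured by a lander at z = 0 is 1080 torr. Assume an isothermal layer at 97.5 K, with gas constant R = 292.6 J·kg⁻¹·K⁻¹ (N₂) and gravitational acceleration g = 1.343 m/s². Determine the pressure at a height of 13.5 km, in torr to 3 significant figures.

P ≈ 572 torr

Scale height: H = RT/g = 292.6 × 97.5 / 1.343 = 21242 m.
Barometric formula: P = P₀ exp(−z/H).
z/H = 13500/21242 = 0.63553; exp(−0.63553) = 0.52965.
P = 1080 × 0.52965 = 572.02 torr.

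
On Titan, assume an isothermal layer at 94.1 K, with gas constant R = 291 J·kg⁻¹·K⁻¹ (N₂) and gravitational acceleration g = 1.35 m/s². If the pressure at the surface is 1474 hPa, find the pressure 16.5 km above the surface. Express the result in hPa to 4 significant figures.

Scale height: H = RT/g = 291 × 94.1 / 1.35 = 20284 m.
Barometric formula: P = P₀ exp(−z/H).
z/H = 16500/20284 = 0.81345; exp(−0.81345) = 0.44333.
P = 1474 × 0.44333 = 653.47 hPa.

P ≈ 653.5 hPa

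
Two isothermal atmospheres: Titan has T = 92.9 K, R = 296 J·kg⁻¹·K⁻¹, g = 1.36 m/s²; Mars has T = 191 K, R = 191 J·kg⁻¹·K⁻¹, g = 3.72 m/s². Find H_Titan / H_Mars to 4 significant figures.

H = RT/g for each body.
H_Titan = 296 × 92.9 / 1.36 = 20219 m.
H_Mars = 191 × 191 / 3.72 = 9806.7 m.
H_Titan/H_Mars = 20219/9806.7 = 2.0618.

H_Titan/H_Mars ≈ 2.062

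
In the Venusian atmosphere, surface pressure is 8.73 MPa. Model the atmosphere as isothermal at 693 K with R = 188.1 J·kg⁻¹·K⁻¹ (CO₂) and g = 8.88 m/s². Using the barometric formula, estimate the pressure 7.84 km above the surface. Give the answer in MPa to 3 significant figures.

P ≈ 5.12 MPa

Scale height: H = RT/g = 188.1 × 693 / 8.88 = 14679 m.
Barometric formula: P = P₀ exp(−z/H).
z/H = 7840.0/14679 = 0.53410; exp(−0.53410) = 0.58620.
P = 8.73 × 0.58620 = 5.1175 MPa.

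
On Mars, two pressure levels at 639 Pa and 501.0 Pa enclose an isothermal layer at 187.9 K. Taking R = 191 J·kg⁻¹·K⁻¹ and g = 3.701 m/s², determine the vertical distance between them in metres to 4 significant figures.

Δz ≈ 2359 m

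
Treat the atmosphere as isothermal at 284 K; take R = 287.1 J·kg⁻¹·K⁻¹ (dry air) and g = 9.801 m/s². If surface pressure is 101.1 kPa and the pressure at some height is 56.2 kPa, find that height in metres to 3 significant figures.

Scale height: H = RT/g = 287.1 × 284 / 9.801 = 8319.2 m.
Invert the barometric formula: z = H ln(P₀/P).
P₀/P = 101.1/56.2 = 1.7989; ln(1.7989) = 0.58718.
z = 8319.2 × 0.58718 = 4884.9 m.

z ≈ 4880 m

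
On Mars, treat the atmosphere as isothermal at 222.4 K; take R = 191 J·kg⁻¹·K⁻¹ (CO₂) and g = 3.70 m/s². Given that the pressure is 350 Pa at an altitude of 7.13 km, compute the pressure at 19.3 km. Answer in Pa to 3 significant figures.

P ≈ 121 Pa

Scale height: H = RT/g = 191 × 222.4 / 3.70 = 11481 m.
Between two levels, P₂ = P₁ exp(−Δz/H) with Δz = z₂ − z₁.
Δz = 19300 − 7130.0 = 12170 m; Δz/H = 12170/11481 = 1.0600.
P₂ = 350 × exp(−1.0600) = 350 × 0.34646 = 121.26 Pa.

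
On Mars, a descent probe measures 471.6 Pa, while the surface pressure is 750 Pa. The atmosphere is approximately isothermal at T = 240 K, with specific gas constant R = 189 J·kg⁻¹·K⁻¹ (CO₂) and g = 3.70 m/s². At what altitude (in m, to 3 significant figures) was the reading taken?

z ≈ 5690 m

Scale height: H = RT/g = 189 × 240 / 3.70 = 12259 m.
Invert the barometric formula: z = H ln(P₀/P).
P₀/P = 750/471.6 = 1.5903; ln(1.5903) = 0.46392.
z = 12259 × 0.46392 = 5687.2 m.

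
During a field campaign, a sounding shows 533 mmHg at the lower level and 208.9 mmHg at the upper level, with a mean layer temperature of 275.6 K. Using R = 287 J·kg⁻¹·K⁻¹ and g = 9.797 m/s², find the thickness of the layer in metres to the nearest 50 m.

Δz ≈ 7550 m

Hypsometric equation: Δz = (R T̄/g) ln(P₁/P₂).
R T̄/g = 287 × 275.6 / 9.797 = 8073.6 m.
ln(533/208.9) = ln(2.5515) = 0.93668.
Δz = 8073.6 × 0.93668 = 7562.4 m.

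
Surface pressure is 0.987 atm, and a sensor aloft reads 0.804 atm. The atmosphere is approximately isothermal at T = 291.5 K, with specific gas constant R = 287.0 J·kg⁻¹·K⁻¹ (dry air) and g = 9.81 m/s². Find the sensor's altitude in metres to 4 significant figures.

z ≈ 1749 m

Scale height: H = RT/g = 287.0 × 291.5 / 9.81 = 8528.1 m.
Invert the barometric formula: z = H ln(P₀/P).
P₀/P = 0.987/0.804 = 1.2276; ln(1.2276) = 0.20506.
z = 8528.1 × 0.20506 = 1748.8 m.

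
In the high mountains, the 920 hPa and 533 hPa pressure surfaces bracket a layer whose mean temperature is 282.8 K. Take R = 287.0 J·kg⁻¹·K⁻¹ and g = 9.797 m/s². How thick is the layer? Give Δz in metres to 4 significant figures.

Hypsometric equation: Δz = (R T̄/g) ln(P₁/P₂).
R T̄/g = 287.0 × 282.8 / 9.797 = 8284.5 m.
ln(920/533) = ln(1.7261) = 0.54586.
Δz = 8284.5 × 0.54586 = 4522.2 m.

Δz ≈ 4522 m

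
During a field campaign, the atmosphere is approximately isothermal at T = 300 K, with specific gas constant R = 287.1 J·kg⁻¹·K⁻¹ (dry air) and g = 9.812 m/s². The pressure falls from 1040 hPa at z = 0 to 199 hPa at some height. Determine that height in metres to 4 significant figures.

z ≈ 14520 m

Scale height: H = RT/g = 287.1 × 300 / 9.812 = 8778.0 m.
Invert the barometric formula: z = H ln(P₀/P).
P₀/P = 1040/199 = 5.2261; ln(5.2261) = 1.6537.
z = 8778.0 × 1.6537 = 14516 m.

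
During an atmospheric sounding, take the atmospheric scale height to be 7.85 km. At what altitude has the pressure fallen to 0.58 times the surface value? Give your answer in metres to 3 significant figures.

z ≈ 4280 m

Set P/P₀ = exp(−z/H) = 0.58, so z = −H ln(0.58).
−ln(0.58) = 0.54473; z = 7850.0 × 0.54473 = 4276.1 m.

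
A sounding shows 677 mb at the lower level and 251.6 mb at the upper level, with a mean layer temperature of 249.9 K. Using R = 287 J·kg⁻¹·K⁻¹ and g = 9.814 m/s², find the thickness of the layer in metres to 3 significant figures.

Δz ≈ 7230 m

Hypsometric equation: Δz = (R T̄/g) ln(P₁/P₂).
R T̄/g = 287 × 249.9 / 9.814 = 7308.1 m.
ln(677/251.6) = ln(2.6908) = 0.98984.
Δz = 7308.1 × 0.98984 = 7233.8 m.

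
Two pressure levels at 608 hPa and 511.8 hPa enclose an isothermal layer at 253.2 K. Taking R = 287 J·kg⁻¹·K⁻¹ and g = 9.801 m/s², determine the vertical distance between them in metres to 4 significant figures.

Hypsometric equation: Δz = (R T̄/g) ln(P₁/P₂).
R T̄/g = 287 × 253.2 / 9.801 = 7414.4 m.
ln(608/511.8) = ln(1.1880) = 0.17227.
Δz = 7414.4 × 0.17227 = 1277.3 m.

Δz ≈ 1277 m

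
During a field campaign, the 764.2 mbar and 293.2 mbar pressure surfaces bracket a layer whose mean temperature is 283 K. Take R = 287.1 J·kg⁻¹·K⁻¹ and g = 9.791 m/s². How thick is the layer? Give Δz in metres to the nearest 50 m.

Hypsometric equation: Δz = (R T̄/g) ln(P₁/P₂).
R T̄/g = 287.1 × 283 / 9.791 = 8298.4 m.
ln(764.2/293.2) = ln(2.6064) = 0.95797.
Δz = 8298.4 × 0.95797 = 7949.6 m.

Δz ≈ 7950 m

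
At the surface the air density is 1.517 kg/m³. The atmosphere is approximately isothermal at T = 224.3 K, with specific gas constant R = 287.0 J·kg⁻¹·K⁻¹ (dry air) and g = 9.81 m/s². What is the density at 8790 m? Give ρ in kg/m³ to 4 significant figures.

Scale height: H = RT/g = 287.0 × 224.3 / 9.81 = 6562.1 m.
In an isothermal atmosphere, density decays like pressure: ρ = ρ₀ exp(−z/H).
z/H = 8790.0/6562.1 = 1.3395; exp(−1.3395) = 0.26198.
ρ = 1.517 × 0.26198 = 0.39742 kg/m³.

ρ ≈ 0.3974 kg/m³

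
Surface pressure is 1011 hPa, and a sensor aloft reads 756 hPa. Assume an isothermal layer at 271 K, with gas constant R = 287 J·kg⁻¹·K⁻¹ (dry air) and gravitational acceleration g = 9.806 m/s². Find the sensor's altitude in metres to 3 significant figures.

z ≈ 2310 m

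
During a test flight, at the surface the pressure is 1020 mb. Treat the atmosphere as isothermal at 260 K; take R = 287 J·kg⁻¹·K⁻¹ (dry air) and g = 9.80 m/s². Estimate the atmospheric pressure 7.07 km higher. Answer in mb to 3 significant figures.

P ≈ 403 mb

Scale height: H = RT/g = 287 × 260 / 9.80 = 7614.3 m.
Barometric formula: P = P₀ exp(−z/H).
z/H = 7070.0/7614.3 = 0.92852; exp(−0.92852) = 0.39514.
P = 1020 × 0.39514 = 403.04 mb.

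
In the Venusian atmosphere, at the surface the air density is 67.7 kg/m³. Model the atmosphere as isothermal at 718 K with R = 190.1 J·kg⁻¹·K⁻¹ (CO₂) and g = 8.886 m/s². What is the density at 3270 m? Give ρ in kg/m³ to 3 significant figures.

Scale height: H = RT/g = 190.1 × 718 / 8.886 = 15360 m.
In an isothermal atmosphere, density decays like pressure: ρ = ρ₀ exp(−z/H).
z/H = 3270.0/15360 = 0.21289; exp(−0.21289) = 0.80825.
ρ = 67.7 × 0.80825 = 54.719 kg/m³.

ρ ≈ 54.7 kg/m³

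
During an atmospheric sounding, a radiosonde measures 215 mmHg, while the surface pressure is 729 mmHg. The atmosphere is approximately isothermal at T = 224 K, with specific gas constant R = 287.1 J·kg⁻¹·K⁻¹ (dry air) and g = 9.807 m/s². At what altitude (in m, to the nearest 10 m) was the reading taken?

z ≈ 8010 m

Scale height: H = RT/g = 287.1 × 224 / 9.807 = 6557.6 m.
Invert the barometric formula: z = H ln(P₀/P).
P₀/P = 729/215 = 3.3907; ln(3.3907) = 1.2210.
z = 6557.6 × 1.2210 = 8006.8 m.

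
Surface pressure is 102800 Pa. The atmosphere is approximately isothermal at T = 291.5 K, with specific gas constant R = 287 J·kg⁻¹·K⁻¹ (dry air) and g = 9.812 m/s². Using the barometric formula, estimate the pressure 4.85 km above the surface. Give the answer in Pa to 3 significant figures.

P ≈ 58200 Pa

Scale height: H = RT/g = 287 × 291.5 / 9.812 = 8526.3 m.
Barometric formula: P = P₀ exp(−z/H).
z/H = 4850.0/8526.3 = 0.56883; exp(−0.56883) = 0.56619.
P = 102800 × 0.56619 = 58204 Pa.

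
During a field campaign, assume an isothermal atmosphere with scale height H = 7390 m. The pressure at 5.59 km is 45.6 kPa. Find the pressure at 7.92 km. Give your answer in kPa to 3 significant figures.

P ≈ 33.3 kPa

Between two levels, P₂ = P₁ exp(−Δz/H) with Δz = z₂ − z₁.
Δz = 7920.0 − 5590.0 = 2330.0 m; Δz/H = 2330.0/7390.0 = 0.31529.
P₂ = 45.6 × exp(−0.31529) = 45.6 × 0.72958 = 33.269 kPa.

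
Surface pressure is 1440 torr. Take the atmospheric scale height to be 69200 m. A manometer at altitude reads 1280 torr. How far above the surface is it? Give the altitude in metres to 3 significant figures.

z ≈ 8150 m

Invert the barometric formula: z = H ln(P₀/P).
P₀/P = 1440/1280 = 1.1250; ln(1.1250) = 0.11778.
z = 69200 × 0.11778 = 8150.4 m.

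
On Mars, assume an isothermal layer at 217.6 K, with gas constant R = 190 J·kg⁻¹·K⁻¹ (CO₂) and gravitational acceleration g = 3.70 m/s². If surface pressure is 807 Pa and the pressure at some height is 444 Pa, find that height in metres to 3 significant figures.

z ≈ 6680 m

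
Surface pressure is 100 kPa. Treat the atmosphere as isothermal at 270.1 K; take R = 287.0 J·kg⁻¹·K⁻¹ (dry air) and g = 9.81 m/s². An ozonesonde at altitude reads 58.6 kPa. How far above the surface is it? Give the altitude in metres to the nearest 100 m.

z ≈ 4200 m

Scale height: H = RT/g = 287.0 × 270.1 / 9.81 = 7902.0 m.
Invert the barometric formula: z = H ln(P₀/P).
P₀/P = 100/58.6 = 1.7065; ln(1.7065) = 0.53444.
z = 7902.0 × 0.53444 = 4223.1 m.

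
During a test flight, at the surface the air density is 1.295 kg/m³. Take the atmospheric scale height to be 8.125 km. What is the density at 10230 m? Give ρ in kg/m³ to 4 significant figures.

ρ ≈ 0.3677 kg/m³

In an isothermal atmosphere, density decays like pressure: ρ = ρ₀ exp(−z/H).
z/H = 10230/8125.0 = 1.2591; exp(−1.2591) = 0.28391.
ρ = 1.295 × 0.28391 = 0.36766 kg/m³.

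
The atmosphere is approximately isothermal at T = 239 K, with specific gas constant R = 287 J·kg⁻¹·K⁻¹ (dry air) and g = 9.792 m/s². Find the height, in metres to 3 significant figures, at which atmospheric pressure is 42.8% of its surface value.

Scale height: H = RT/g = 287 × 239 / 9.792 = 7005.0 m.
Set P/P₀ = exp(−z/H) = 0.428, so z = −H ln(0.428).
−ln(0.428) = 0.84863; z = 7005.0 × 0.84863 = 5944.7 m.

z ≈ 5940 m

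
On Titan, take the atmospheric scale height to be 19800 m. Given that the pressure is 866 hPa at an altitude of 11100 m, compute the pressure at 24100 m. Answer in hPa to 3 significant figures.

Between two levels, P₂ = P₁ exp(−Δz/H) with Δz = z₂ − z₁.
Δz = 24100 − 11100 = 13000 m; Δz/H = 13000/19800 = 0.65657.
P₂ = 866 × exp(−0.65657) = 866 × 0.51863 = 449.13 hPa.

P ≈ 449 hPa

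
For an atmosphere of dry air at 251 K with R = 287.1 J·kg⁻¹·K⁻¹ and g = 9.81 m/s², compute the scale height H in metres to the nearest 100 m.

The scale height of an isothermal atmosphere is H = RT/g.
H = 287.1 × 251 / 9.81 = 72062/9.81 = 7345.8 m.

H ≈ 7300 m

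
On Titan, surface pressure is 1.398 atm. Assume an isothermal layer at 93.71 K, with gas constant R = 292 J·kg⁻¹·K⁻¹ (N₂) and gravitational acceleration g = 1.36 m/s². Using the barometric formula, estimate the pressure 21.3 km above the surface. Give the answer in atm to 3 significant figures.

P ≈ 0.485 atm

Scale height: H = RT/g = 292 × 93.71 / 1.36 = 20120 m.
Barometric formula: P = P₀ exp(−z/H).
z/H = 21300/20120 = 1.0586; exp(−1.0586) = 0.34694.
P = 1.398 × 0.34694 = 0.48502 atm.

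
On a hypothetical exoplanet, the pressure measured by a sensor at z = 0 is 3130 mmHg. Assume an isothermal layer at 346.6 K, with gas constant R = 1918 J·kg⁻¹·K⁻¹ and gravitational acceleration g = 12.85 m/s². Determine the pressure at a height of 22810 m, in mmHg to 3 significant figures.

Scale height: H = RT/g = 1918 × 346.6 / 12.85 = 51734 m.
Barometric formula: P = P₀ exp(−z/H).
z/H = 22810/51734 = 0.44091; exp(−0.44091) = 0.64345.
P = 3130 × 0.64345 = 2014.0 mmHg.

P ≈ 2010 mmHg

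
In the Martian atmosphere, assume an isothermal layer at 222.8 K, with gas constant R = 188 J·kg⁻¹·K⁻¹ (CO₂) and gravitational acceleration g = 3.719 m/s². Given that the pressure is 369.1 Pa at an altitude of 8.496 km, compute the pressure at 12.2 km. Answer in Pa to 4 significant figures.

Scale height: H = RT/g = 188 × 222.8 / 3.719 = 11263 m.
Between two levels, P₂ = P₁ exp(−Δz/H) with Δz = z₂ − z₁.
Δz = 12200 − 8496.0 = 3704.0 m; Δz/H = 3704.0/11263 = 0.32886.
P₂ = 369.1 × exp(−0.32886) = 369.1 × 0.71974 = 265.66 Pa.

P ≈ 265.7 Pa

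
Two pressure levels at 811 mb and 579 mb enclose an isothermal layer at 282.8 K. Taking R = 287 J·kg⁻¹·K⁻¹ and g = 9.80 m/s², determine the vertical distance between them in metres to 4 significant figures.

Δz ≈ 2791 m

Hypsometric equation: Δz = (R T̄/g) ln(P₁/P₂).
R T̄/g = 287 × 282.8 / 9.80 = 8282.0 m.
ln(811/579) = ln(1.4007) = 0.33697.
Δz = 8282.0 × 0.33697 = 2790.8 m.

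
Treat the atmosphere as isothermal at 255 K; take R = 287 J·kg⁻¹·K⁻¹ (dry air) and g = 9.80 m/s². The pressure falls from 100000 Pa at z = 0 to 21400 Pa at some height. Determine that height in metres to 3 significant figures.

z ≈ 11500 m

Scale height: H = RT/g = 287 × 255 / 9.80 = 7467.9 m.
Invert the barometric formula: z = H ln(P₀/P).
P₀/P = 100000/21400 = 4.6729; ln(4.6729) = 1.5418.
z = 7467.9 × 1.5418 = 11514 m.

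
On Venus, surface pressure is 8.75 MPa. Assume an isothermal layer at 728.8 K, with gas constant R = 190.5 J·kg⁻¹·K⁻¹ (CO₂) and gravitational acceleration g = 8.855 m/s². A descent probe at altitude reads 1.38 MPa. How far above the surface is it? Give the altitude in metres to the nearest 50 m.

Scale height: H = RT/g = 190.5 × 728.8 / 8.855 = 15679 m.
Invert the barometric formula: z = H ln(P₀/P).
P₀/P = 8.75/1.38 = 6.3406; ln(6.3406) = 1.8470.
z = 15679 × 1.8470 = 28959 m.

z ≈ 28950 m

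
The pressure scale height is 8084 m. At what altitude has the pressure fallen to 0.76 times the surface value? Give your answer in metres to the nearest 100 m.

z ≈ 2200 m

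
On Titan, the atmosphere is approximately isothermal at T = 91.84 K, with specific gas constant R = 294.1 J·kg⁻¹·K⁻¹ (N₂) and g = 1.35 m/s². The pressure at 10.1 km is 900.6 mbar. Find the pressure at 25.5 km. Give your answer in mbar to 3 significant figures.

P ≈ 417 mbar

Scale height: H = RT/g = 294.1 × 91.84 / 1.35 = 20008 m.
Between two levels, P₂ = P₁ exp(−Δz/H) with Δz = z₂ − z₁.
Δz = 25500 − 10100 = 15400 m; Δz/H = 15400/20008 = 0.76969.
P₂ = 900.6 × exp(−0.76969) = 900.6 × 0.46316 = 417.12 mbar.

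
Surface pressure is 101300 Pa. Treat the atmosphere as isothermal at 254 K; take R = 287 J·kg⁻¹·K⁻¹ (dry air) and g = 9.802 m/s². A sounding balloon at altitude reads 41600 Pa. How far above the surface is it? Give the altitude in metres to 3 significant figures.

z ≈ 6620 m

Scale height: H = RT/g = 287 × 254 / 9.802 = 7437.1 m.
Invert the barometric formula: z = H ln(P₀/P).
P₀/P = 101300/41600 = 2.4351; ln(2.4351) = 0.88999.
z = 7437.1 × 0.88999 = 6618.9 m.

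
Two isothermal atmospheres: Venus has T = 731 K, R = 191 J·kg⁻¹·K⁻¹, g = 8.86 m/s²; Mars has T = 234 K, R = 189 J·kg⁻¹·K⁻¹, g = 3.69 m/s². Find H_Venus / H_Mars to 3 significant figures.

H = RT/g for each body.
H_Venus = 191 × 731 / 8.86 = 15759 m.
H_Mars = 189 × 234 / 3.69 = 11985 m.
H_Venus/H_Mars = 15759/11985 = 1.3149.

H_Venus/H_Mars ≈ 1.31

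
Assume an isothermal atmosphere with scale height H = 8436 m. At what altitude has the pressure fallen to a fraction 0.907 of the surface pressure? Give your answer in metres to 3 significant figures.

Set P/P₀ = exp(−z/H) = 0.907, so z = −H ln(0.907).
−ln(0.907) = 0.097613; z = 8436.0 × 0.097613 = 823.46 m.

z ≈ 823 m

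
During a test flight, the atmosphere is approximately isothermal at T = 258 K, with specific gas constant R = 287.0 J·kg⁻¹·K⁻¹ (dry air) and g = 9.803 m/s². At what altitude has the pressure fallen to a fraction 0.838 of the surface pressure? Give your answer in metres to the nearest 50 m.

Scale height: H = RT/g = 287.0 × 258 / 9.803 = 7553.4 m.
Set P/P₀ = exp(−z/H) = 0.838, so z = −H ln(0.838).
−ln(0.838) = 0.17674; z = 7553.4 × 0.17674 = 1335.0 m.

z ≈ 1350 m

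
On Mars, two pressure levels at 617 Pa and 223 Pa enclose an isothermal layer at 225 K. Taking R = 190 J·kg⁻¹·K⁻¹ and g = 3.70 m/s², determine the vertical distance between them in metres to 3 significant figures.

Δz ≈ 11800 m

Hypsometric equation: Δz = (R T̄/g) ln(P₁/P₂).
R T̄/g = 190 × 225 / 3.70 = 11554 m.
ln(617/223) = ln(2.7668) = 1.0177.
Δz = 11554 × 1.0177 = 11759 m.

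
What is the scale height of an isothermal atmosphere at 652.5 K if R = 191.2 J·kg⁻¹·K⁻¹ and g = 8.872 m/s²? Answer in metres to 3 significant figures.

H ≈ 14100 m

The scale height of an isothermal atmosphere is H = RT/g.
H = 191.2 × 652.5 / 8.872 = 124760/8.872 = 14062 m.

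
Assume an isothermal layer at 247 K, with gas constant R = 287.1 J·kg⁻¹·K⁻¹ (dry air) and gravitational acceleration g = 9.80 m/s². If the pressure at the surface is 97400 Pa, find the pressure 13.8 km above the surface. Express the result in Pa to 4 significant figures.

P ≈ 14460 Pa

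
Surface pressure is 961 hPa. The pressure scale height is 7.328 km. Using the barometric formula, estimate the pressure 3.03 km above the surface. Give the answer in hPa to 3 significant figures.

Barometric formula: P = P₀ exp(−z/H).
z/H = 3030.0/7328.0 = 0.41348; exp(−0.41348) = 0.66134.
P = 961 × 0.66134 = 635.55 hPa.

P ≈ 636 hPa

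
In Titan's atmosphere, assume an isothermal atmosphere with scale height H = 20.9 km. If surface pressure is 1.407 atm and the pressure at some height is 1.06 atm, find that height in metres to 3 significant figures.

z ≈ 5920 m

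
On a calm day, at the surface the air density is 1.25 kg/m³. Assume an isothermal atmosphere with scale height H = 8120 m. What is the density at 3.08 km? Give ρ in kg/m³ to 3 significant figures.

In an isothermal atmosphere, density decays like pressure: ρ = ρ₀ exp(−z/H).
z/H = 3080.0/8120.0 = 0.37931; exp(−0.37931) = 0.68433.
ρ = 1.25 × 0.68433 = 0.85541 kg/m³.

ρ ≈ 0.855 kg/m³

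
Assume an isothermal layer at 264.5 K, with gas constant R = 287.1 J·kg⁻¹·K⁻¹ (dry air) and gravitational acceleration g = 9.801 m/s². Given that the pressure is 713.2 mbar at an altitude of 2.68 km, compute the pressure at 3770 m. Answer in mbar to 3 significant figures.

Scale height: H = RT/g = 287.1 × 264.5 / 9.801 = 7748.0 m.
Between two levels, P₂ = P₁ exp(−Δz/H) with Δz = z₂ − z₁.
Δz = 3770.0 − 2680.0 = 1090.0 m; Δz/H = 1090.0/7748.0 = 0.14068.
P₂ = 713.2 × exp(−0.14068) = 713.2 × 0.86877 = 619.61 mbar.

P ≈ 620 mbar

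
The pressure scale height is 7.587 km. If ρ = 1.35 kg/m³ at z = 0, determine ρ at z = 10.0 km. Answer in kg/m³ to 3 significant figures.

ρ ≈ 0.361 kg/m³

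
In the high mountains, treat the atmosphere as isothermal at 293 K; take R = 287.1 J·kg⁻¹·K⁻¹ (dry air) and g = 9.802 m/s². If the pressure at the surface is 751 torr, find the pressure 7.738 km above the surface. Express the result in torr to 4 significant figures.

Scale height: H = RT/g = 287.1 × 293 / 9.802 = 8582.0 m.
Barometric formula: P = P₀ exp(−z/H).
z/H = 7738.0/8582.0 = 0.90165; exp(−0.90165) = 0.40590.
P = 751 × 0.40590 = 304.83 torr.

P ≈ 304.8 torr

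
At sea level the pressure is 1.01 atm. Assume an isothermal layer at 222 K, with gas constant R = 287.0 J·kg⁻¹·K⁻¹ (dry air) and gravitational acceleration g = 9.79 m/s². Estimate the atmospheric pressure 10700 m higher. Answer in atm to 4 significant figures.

P ≈ 0.1951 atm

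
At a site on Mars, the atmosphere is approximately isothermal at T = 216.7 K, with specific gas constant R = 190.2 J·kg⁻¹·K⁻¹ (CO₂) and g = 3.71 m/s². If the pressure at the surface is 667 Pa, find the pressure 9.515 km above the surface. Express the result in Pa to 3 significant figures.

Scale height: H = RT/g = 190.2 × 216.7 / 3.71 = 11110 m.
Barometric formula: P = P₀ exp(−z/H).
z/H = 9515.0/11110 = 0.85644; exp(−0.85644) = 0.42467.
P = 667 × 0.42467 = 283.25 Pa.

P ≈ 283 Pa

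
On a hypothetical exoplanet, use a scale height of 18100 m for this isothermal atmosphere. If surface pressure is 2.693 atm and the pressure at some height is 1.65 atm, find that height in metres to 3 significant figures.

Invert the barometric formula: z = H ln(P₀/P).
P₀/P = 2.693/1.65 = 1.6321; ln(1.6321) = 0.48987.
z = 18100 × 0.48987 = 8866.6 m.

z ≈ 8870 m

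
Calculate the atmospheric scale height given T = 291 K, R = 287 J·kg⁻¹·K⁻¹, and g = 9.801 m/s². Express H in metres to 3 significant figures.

The scale height of an isothermal atmosphere is H = RT/g.
H = 287 × 291 / 9.801 = 83517/9.801 = 8521.3 m.

H ≈ 8520 m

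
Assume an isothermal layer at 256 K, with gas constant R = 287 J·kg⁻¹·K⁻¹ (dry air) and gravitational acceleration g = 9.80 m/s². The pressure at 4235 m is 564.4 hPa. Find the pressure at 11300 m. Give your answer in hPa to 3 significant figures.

P ≈ 220 hPa

Scale height: H = RT/g = 287 × 256 / 9.80 = 7497.1 m.
Between two levels, P₂ = P₁ exp(−Δz/H) with Δz = z₂ − z₁.
Δz = 11300 − 4235.0 = 7065.0 m; Δz/H = 7065.0/7497.1 = 0.94236.
P₂ = 564.4 × exp(−0.94236) = 564.4 × 0.38971 = 219.95 hPa.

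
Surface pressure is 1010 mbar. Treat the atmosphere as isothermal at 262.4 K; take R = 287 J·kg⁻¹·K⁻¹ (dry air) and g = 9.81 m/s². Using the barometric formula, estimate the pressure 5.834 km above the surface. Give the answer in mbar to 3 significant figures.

P ≈ 472 mbar

Scale height: H = RT/g = 287 × 262.4 / 9.81 = 7676.7 m.
Barometric formula: P = P₀ exp(−z/H).
z/H = 5834.0/7676.7 = 0.75996; exp(−0.75996) = 0.46769.
P = 1010 × 0.46769 = 472.37 mbar.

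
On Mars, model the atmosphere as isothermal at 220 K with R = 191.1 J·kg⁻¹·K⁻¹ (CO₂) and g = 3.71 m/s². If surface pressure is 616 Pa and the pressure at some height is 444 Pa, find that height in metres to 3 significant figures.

z ≈ 3710 m

Scale height: H = RT/g = 191.1 × 220 / 3.71 = 11332 m.
Invert the barometric formula: z = H ln(P₀/P).
P₀/P = 616/444 = 1.3874; ln(1.3874) = 0.32743.
z = 11332 × 0.32743 = 3710.4 m.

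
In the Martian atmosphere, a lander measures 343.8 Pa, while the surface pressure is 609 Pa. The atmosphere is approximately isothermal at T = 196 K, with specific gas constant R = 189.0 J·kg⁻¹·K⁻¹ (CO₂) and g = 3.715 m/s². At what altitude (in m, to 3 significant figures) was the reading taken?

Scale height: H = RT/g = 189.0 × 196 / 3.715 = 9971.5 m.
Invert the barometric formula: z = H ln(P₀/P).
P₀/P = 609/343.8 = 1.7714; ln(1.7714) = 0.57177.
z = 9971.5 × 0.57177 = 5701.4 m.

z ≈ 5700 m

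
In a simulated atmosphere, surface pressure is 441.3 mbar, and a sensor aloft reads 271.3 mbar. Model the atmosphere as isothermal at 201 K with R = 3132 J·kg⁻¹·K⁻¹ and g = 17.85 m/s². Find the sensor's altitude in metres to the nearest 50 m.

z ≈ 17150 m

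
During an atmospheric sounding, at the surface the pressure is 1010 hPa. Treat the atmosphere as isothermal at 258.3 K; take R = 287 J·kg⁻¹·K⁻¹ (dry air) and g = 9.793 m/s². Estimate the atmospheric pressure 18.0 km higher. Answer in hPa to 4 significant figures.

Scale height: H = RT/g = 287 × 258.3 / 9.793 = 7569.9 m.
Barometric formula: P = P₀ exp(−z/H).
z/H = 18000/7569.9 = 2.3778; exp(−2.3778) = 0.092754.
P = 1010 × 0.092754 = 93.682 hPa.

P ≈ 93.68 hPa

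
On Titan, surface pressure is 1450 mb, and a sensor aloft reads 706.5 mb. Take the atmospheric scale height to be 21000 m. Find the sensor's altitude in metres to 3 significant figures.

z ≈ 15100 m

Invert the barometric formula: z = H ln(P₀/P).
P₀/P = 1450/706.5 = 2.0524; ln(2.0524) = 0.71901.
z = 21000 × 0.71901 = 15099 m.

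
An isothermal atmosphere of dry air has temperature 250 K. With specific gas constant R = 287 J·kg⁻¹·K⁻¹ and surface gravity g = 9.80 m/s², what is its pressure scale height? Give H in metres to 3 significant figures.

H ≈ 7320 m

The scale height of an isothermal atmosphere is H = RT/g.
H = 287 × 250 / 9.80 = 71750/9.80 = 7321.4 m.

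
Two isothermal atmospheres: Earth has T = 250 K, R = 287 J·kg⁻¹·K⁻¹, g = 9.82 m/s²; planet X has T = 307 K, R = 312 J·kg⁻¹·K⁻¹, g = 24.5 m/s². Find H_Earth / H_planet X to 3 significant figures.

H_Earth/H_planet X ≈ 1.87

H = RT/g for each body.
H_Earth = 287 × 250 / 9.82 = 7306.5 m.
H_planet X = 312 × 307 / 24.5 = 3909.6 m.
H_Earth/H_planet X = 7306.5/3909.6 = 1.8689.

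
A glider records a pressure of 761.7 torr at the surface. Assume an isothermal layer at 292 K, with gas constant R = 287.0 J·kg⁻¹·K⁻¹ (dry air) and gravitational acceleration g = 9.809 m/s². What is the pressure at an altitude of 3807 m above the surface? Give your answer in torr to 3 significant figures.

Scale height: H = RT/g = 287.0 × 292 / 9.809 = 8543.6 m.
Barometric formula: P = P₀ exp(−z/H).
z/H = 3807.0/8543.6 = 0.44560; exp(−0.44560) = 0.64044.
P = 761.7 × 0.64044 = 487.82 torr.

P ≈ 488 torr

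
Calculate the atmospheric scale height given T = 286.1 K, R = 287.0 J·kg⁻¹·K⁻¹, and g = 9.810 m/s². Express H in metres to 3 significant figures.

H ≈ 8370 m

The scale height of an isothermal atmosphere is H = RT/g.
H = 287.0 × 286.1 / 9.810 = 82111/9.810 = 8370.1 m.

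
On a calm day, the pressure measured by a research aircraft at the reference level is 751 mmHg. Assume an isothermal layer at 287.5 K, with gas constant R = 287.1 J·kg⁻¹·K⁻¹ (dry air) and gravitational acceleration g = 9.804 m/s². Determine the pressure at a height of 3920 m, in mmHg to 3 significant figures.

Scale height: H = RT/g = 287.1 × 287.5 / 9.804 = 8419.1 m.
Barometric formula: P = P₀ exp(−z/H).
z/H = 3920.0/8419.1 = 0.46561; exp(−0.46561) = 0.62775.
P = 751 × 0.62775 = 471.44 mmHg.

P ≈ 471 mmHg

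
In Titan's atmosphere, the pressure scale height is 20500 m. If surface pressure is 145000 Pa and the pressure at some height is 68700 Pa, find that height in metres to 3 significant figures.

Invert the barometric formula: z = H ln(P₀/P).
P₀/P = 145000/68700 = 2.1106; ln(2.1106) = 0.74697.
z = 20500 × 0.74697 = 15313 m.

z ≈ 15300 m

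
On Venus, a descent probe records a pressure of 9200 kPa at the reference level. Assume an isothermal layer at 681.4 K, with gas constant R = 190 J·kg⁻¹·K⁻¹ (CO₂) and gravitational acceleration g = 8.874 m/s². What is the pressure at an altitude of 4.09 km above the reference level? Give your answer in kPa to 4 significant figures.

Scale height: H = RT/g = 190 × 681.4 / 8.874 = 14589 m.
Barometric formula: P = P₀ exp(−z/H).
z/H = 4090.0/14589 = 0.28035; exp(−0.28035) = 0.75552.
P = 9200 × 0.75552 = 6950.8 kPa.

P ≈ 6951 kPa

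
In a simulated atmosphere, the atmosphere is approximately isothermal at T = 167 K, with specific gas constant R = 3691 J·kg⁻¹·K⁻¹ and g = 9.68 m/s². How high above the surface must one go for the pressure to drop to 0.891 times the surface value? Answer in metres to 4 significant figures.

Scale height: H = RT/g = 3691 × 167 / 9.68 = 63677 m.
Set P/P₀ = exp(−z/H) = 0.891, so z = −H ln(0.891).
−ln(0.891) = 0.11541; z = 63677 × 0.11541 = 7349.0 m.

z ≈ 7349 m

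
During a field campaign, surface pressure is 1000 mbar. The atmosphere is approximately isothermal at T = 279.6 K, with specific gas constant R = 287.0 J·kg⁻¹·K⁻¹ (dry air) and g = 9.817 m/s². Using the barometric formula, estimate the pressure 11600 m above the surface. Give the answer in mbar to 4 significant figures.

Scale height: H = RT/g = 287.0 × 279.6 / 9.817 = 8174.1 m.
Barometric formula: P = P₀ exp(−z/H).
z/H = 11600/8174.1 = 1.4191; exp(−1.4191) = 0.24193.
P = 1000 × 0.24193 = 241.93 mbar.

P ≈ 241.9 mbar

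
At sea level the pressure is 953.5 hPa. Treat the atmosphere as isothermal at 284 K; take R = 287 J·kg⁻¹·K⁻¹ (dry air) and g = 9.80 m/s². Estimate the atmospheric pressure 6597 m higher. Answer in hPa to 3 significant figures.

Scale height: H = RT/g = 287 × 284 / 9.80 = 8317.1 m.
Barometric formula: P = P₀ exp(−z/H).
z/H = 6597.0/8317.1 = 0.79319; exp(−0.79319) = 0.45240.
P = 953.5 × 0.45240 = 431.36 hPa.

P ≈ 431 hPa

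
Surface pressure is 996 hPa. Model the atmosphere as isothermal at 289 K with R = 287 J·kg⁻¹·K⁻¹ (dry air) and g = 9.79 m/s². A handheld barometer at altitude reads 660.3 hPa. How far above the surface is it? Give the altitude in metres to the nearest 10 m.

z ≈ 3480 m

Scale height: H = RT/g = 287 × 289 / 9.79 = 8472.2 m.
Invert the barometric formula: z = H ln(P₀/P).
P₀/P = 996/660.3 = 1.5084; ln(1.5084) = 0.41105.
z = 8472.2 × 0.41105 = 3482.5 m.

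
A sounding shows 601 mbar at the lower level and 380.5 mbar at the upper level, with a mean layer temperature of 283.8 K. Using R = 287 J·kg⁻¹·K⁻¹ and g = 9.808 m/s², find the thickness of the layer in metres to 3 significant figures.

Δz ≈ 3800 m

Hypsometric equation: Δz = (R T̄/g) ln(P₁/P₂).
R T̄/g = 287 × 283.8 / 9.808 = 8304.5 m.
ln(601/380.5) = ln(1.5795) = 0.45711.
Δz = 8304.5 × 0.45711 = 3796.1 m.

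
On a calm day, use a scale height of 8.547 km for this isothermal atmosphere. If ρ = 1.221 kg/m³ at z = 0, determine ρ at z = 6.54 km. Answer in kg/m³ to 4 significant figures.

In an isothermal atmosphere, density decays like pressure: ρ = ρ₀ exp(−z/H).
z/H = 6540.0/8547.0 = 0.76518; exp(−0.76518) = 0.46525.
ρ = 1.221 × 0.46525 = 0.56807 kg/m³.

ρ ≈ 0.5681 kg/m³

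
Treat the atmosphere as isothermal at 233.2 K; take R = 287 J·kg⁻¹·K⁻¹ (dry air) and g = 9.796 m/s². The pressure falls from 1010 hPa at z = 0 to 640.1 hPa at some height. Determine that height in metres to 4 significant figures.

Scale height: H = RT/g = 287 × 233.2 / 9.796 = 6832.2 m.
Invert the barometric formula: z = H ln(P₀/P).
P₀/P = 1010/640.1 = 1.5779; ln(1.5779) = 0.45609.
z = 6832.2 × 0.45609 = 3116.1 m.

z ≈ 3116 m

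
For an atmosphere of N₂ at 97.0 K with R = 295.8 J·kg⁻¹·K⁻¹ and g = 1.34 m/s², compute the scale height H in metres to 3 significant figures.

The scale height of an isothermal atmosphere is H = RT/g.
H = 295.8 × 97.0 / 1.34 = 28693/1.34 = 21413 m.

H ≈ 21400 m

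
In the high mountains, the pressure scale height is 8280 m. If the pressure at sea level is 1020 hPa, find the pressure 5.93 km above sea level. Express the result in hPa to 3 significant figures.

Barometric formula: P = P₀ exp(−z/H).
z/H = 5930.0/8280.0 = 0.71618; exp(−0.71618) = 0.48862.
P = 1020 × 0.48862 = 498.39 hPa.

P ≈ 498 hPa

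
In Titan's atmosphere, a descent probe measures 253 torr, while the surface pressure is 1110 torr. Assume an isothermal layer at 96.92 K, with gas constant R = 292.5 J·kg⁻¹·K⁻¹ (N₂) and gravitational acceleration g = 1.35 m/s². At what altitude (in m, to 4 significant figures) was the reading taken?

Scale height: H = RT/g = 292.5 × 96.92 / 1.35 = 20999 m.
Invert the barometric formula: z = H ln(P₀/P).
P₀/P = 1110/253 = 4.3874; ln(4.3874) = 1.4787.
z = 20999 × 1.4787 = 31051 m.

z ≈ 31050 m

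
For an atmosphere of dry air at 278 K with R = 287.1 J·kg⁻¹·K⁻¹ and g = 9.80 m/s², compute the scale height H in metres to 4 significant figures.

H ≈ 8144 m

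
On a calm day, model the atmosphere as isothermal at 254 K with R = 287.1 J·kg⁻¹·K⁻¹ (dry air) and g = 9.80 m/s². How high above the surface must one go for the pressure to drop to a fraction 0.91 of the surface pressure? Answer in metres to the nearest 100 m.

z ≈ 700 m

Scale height: H = RT/g = 287.1 × 254 / 9.80 = 7441.2 m.
Set P/P₀ = exp(−z/H) = 0.91, so z = −H ln(0.91).
−ln(0.91) = 0.094311; z = 7441.2 × 0.094311 = 701.79 m.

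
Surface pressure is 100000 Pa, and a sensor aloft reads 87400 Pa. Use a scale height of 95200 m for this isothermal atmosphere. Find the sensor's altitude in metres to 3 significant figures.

z ≈ 12800 m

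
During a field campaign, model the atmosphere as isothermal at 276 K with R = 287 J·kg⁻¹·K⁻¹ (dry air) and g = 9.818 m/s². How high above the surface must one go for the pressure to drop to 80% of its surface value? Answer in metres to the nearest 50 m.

Scale height: H = RT/g = 287 × 276 / 9.818 = 8068.0 m.
Set P/P₀ = exp(−z/H) = 0.8, so z = −H ln(0.8).
−ln(0.8) = 0.22314; z = 8068.0 × 0.22314 = 1800.3 m.

z ≈ 1800 m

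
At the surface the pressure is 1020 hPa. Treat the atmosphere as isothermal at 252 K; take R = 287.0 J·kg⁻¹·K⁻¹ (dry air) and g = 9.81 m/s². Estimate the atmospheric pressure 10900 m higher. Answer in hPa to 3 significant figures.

Scale height: H = RT/g = 287.0 × 252 / 9.81 = 7372.5 m.
Barometric formula: P = P₀ exp(−z/H).
z/H = 10900/7372.5 = 1.4785; exp(−1.4785) = 0.22798.
P = 1020 × 0.22798 = 232.54 hPa.

P ≈ 233 hPa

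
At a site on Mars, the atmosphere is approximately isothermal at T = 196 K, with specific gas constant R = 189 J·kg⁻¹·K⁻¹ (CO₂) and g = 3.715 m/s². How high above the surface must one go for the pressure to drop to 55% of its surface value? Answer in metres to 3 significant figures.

z ≈ 5960 m

Scale height: H = RT/g = 189 × 196 / 3.715 = 9971.5 m.
Set P/P₀ = exp(−z/H) = 0.55, so z = −H ln(0.55).
−ln(0.55) = 0.59784; z = 9971.5 × 0.59784 = 5961.4 m.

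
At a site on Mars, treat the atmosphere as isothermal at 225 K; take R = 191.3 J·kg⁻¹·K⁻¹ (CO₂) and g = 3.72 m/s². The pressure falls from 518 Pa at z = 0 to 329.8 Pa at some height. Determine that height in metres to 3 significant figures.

Scale height: H = RT/g = 191.3 × 225 / 3.72 = 11571 m.
Invert the barometric formula: z = H ln(P₀/P).
P₀/P = 518/329.8 = 1.5706; ln(1.5706) = 0.45146.
z = 11571 × 0.45146 = 5223.8 m.

z ≈ 5220 m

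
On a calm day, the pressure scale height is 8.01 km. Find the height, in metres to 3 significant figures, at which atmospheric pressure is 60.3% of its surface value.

z ≈ 4050 m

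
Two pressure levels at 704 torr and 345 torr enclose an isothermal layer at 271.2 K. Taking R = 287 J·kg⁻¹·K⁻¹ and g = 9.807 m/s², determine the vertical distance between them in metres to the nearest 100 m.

Hypsometric equation: Δz = (R T̄/g) ln(P₁/P₂).
R T̄/g = 287 × 271.2 / 9.807 = 7936.6 m.
ln(704/345) = ln(2.0406) = 0.71324.
Δz = 7936.6 × 0.71324 = 5660.7 m.

Δz ≈ 5700 m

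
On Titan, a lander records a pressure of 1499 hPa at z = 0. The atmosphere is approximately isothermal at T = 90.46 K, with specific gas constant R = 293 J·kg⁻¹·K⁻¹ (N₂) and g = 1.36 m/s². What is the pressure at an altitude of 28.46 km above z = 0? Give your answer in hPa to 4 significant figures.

P ≈ 348.0 hPa

Scale height: H = RT/g = 293 × 90.46 / 1.36 = 19489 m.
Barometric formula: P = P₀ exp(−z/H).
z/H = 28460/19489 = 1.4603; exp(−1.4603) = 0.23217.
P = 1499 × 0.23217 = 348.02 hPa.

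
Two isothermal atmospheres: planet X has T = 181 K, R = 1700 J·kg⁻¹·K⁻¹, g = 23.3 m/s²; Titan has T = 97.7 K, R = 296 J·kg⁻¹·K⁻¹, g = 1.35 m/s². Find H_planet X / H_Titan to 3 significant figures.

H_planet X/H_Titan ≈ 0.616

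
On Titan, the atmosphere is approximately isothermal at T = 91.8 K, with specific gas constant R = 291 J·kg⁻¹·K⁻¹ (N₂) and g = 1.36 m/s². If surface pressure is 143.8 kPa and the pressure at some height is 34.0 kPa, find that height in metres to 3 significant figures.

z ≈ 28300 m

Scale height: H = RT/g = 291 × 91.8 / 1.36 = 19642 m.
Invert the barometric formula: z = H ln(P₀/P).
P₀/P = 143.8/34.0 = 4.2294; ln(4.2294) = 1.4421.
z = 19642 × 1.4421 = 28326 m.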